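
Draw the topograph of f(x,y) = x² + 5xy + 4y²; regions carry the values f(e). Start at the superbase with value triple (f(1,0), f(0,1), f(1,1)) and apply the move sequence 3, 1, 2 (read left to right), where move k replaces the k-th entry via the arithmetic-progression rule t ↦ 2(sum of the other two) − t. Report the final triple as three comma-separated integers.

start (1,4,10) = (f(1,0),f(0,1),f(1,1))
replace slot 3: 2·(1+4) − 10 = 0 → (1,4,0)
replace slot 1: 2·(4+0) − 1 = 7 → (7,4,0)
replace slot 2: 2·(7+0) − 4 = 10 → (7,10,0)

7,10,0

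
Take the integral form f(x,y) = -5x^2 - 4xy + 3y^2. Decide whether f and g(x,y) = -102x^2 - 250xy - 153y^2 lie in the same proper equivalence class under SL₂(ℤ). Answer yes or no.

D₁ = 76, D₂ = 76
river cycle of f (length 6): (3, 4, -5), (-5, 6, 2), (2, 6, -5), (-5, 4, 3), (3, 8, -1), (-1, 8, 3)
river cycle of g (length 6): (-5, 6, 2), (2, 6, -5), (-5, 4, 3), (3, 8, -1), (-1, 8, 3), (3, 4, -5)
cycles coincide ⇒ equivalent

yes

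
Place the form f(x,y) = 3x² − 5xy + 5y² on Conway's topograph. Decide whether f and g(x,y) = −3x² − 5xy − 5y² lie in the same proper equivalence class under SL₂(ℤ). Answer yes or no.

D₁ = -35, D₂ = -35
f: translate: b→1 (≡-5 mod 6), so (3,-5,5)→(3,1,3)
f: reduced (well bottom): (3,1,3) with a≤c, −a<b≤a
g is negative-definite; reduce −g:
−g: translate: b→-1 (≡5 mod 6), so (3,5,5)→(3,-1,3)
−g: flip: (3,-1,3)→(3,1,3)
−g: reduced (well bottom): (3,1,3) with a≤c, −a<b≤a
flip sign back: reduced form of g is (-3,-1,-3)
reduced forms (3, 1, 3) vs (-3, -1, -3) ⇒ inequivalent

no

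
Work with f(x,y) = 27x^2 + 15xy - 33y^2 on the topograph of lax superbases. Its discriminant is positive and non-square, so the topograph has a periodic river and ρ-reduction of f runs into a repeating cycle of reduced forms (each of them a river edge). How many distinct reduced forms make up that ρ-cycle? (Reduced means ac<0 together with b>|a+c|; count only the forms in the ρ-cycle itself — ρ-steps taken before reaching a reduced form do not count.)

D = 3789, ⌊√D⌋ = 61
river: ρ → (-33,51,9)
river: ρ → (9,57,-15)
river: ρ → (-15,33,45)
river: ρ → (45,57,-3)
river: ρ → (-3,57,45)
river: ρ → (45,33,-15)
river: ρ → (-15,57,9)
river: ρ → (9,51,-33)
river: ρ → (-33,15,27)
river: ρ → (27,39,-21)
river: ρ → (-21,45,21)
river: ρ → (21,39,-27)
river: ρ → (-27,15,33)
river: ρ → (33,51,-9)
river: ρ → (-9,57,15)
river: ρ → (15,33,-45)
river: ρ → (-45,57,3)
river: ρ → (3,57,-45)
river: ρ → (-45,33,15)
river: ρ → (15,57,-9)
river: ρ → (-9,51,33)
river: ρ → (33,15,-27)
river: ρ → (-27,39,21)
river: ρ → (21,45,-21)
river: ρ → (-21,39,27)
river: ρ → (27,15,-33)
ρ-cycle length = 26 (tail of 0 descent steps not counted)

26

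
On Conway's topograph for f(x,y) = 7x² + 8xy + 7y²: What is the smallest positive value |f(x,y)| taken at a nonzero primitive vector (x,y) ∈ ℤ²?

translate: b→-6 (≡8 mod 14), so (7,8,7)→(7,-6,6)
flip: (7,-6,6)→(6,6,7)
reduced (well bottom): (6,6,7) with a≤c, −a<b≤a
well minimum = a = 6

6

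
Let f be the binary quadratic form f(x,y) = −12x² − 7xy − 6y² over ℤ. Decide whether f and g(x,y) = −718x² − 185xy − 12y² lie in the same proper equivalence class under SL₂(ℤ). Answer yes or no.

D₁ = -239, D₂ = -239
f is negative-definite; reduce −f:
−f: flip: (12,7,6)→(6,-7,12)
−f: translate: b→5 (≡-7 mod 12), so (6,-7,12)→(6,5,11)
−f: reduced (well bottom): (6,5,11) with a≤c, −a<b≤a
flip sign back: reduced form of f is (-6,-5,-11)
g is negative-definite; reduce −g:
−g: flip: (718,185,12)→(12,-185,718)
−g: translate: b→7 (≡-185 mod 24), so (12,-185,718)→(12,7,6)
−g: flip: (12,7,6)→(6,-7,12)
−g: translate: b→5 (≡-7 mod 12), so (6,-7,12)→(6,5,11)
−g: reduced (well bottom): (6,5,11) with a≤c, −a<b≤a
flip sign back: reduced form of g is (-6,-5,-11)
reduced forms (-6, -5, -11) vs (-6, -5, -11) ⇒ equivalent

yes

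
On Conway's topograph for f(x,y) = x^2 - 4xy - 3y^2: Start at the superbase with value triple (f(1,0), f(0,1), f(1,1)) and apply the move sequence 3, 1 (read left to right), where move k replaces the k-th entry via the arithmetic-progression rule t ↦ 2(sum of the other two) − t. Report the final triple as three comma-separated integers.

start (1,-3,-6) = (f(1,0),f(0,1),f(1,1))
replace slot 3: 2·(1+(-3)) − (-6) = 2 → (1,-3,2)
replace slot 1: 2·((-3)+2) − 1 = -3 → (-3,-3,2)

-3,-3,2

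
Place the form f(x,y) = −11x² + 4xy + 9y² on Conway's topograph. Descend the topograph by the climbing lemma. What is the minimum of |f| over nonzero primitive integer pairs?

river: ρ → (9,14,-6)
river: ρ → (-6,10,13)
river: ρ → (13,16,-3)
river: ρ → (-3,20,1)
river: ρ → (1,20,-3)
river: ρ → (-3,16,13)
river: ρ → (13,10,-6)
river: ρ → (-6,14,9)
river: ρ → (9,4,-11)
river: ρ → (-11,18,2)
river: ρ → (2,18,-11)
river: ρ → (-11,4,9)
closes: descent 0, river 12
min |a| on river = 1

1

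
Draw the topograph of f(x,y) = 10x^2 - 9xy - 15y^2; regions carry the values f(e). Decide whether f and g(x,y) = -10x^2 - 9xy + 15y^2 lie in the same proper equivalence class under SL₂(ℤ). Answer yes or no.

D₁ = 681, D₂ = 681
river cycle of f (length 32): (-15, 9, 10), (10, 11, -14), (-14, 17, 7), (7, 25, -2), (-2, 23, 19), (19, 15, -6), (-6, 21, 10), (10, 19, -8), (-8, 13, 16), (16, 19, -5), … (22 more)
river cycle of g (length 32): (15, 9, -10), (-10, 11, 14), (14, 17, -7), (-7, 25, 2), (2, 23, -19), (-19, 15, 6), (6, 21, -10), (-10, 19, 8), (8, 13, -16), (-16, 19, 5), … (22 more)
cycles differ ⇒ inequivalent

no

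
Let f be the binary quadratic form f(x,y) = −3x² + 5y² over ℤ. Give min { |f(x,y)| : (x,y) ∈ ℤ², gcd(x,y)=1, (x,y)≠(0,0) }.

descent: ρ → (5,0,-3)
descent: ρ → (-3,6,2)  [lands on river]
river: ρ → (2,6,-3)
closes: descent 2, river 2
min |a| on river = 2

2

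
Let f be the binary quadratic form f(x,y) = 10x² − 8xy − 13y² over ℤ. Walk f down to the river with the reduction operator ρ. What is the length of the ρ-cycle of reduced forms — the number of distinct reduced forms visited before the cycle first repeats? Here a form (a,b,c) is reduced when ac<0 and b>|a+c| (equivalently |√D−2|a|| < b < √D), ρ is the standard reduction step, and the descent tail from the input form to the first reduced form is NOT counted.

D = 584, ⌊√D⌋ = 24
descent: ρ → (-13,8,10)  [lands on river]
river: ρ → (10,12,-11)
river: ρ → (-11,10,11)
river: ρ → (11,12,-10)
river: ρ → (-10,8,13)
river: ρ → (13,18,-5)
river: ρ → (-5,22,5)
river: ρ → (5,18,-13)
ρ-cycle length = 8 (tail of 1 descent step not counted)

8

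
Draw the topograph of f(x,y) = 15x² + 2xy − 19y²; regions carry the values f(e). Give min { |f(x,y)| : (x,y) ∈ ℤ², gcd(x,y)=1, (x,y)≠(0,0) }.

descent: ρ → (-19,-2,15)
descent: ρ → (15,32,-2)  [lands on river]
river: ρ → (-2,32,15)
river: ρ → (15,28,-6)
river: ρ → (-6,32,5)
river: ρ → (5,28,-18)
river: ρ → (-18,8,15)
river: ρ → (15,22,-11)
river: ρ → (-11,22,15)
river: ρ → (15,8,-18)
river: ρ → (-18,28,5)
river: ρ → (5,32,-6)
river: ρ → (-6,28,15)
closes: descent 2, river 12
min |a| on river = 2

2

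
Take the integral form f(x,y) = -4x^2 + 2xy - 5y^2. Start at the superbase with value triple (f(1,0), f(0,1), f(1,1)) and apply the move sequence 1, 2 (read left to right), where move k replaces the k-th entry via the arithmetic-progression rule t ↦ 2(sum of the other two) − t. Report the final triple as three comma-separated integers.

start (-4,-5,-7) = (f(1,0),f(0,1),f(1,1))
replace slot 1: 2·((-5)+(-7)) − (-4) = -20 → (-20,-5,-7)
replace slot 2: 2·((-20)+(-7)) − (-5) = -49 → (-20,-49,-7)

-20,-49,-7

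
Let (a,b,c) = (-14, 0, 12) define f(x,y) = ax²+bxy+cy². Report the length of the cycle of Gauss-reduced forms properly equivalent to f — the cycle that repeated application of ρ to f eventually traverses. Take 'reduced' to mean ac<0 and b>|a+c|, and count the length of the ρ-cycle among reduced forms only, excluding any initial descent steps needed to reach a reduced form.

D = 672, ⌊√D⌋ = 25
descent: ρ → (12,24,-2)  [lands on river]
river: ρ → (-2,24,12)
ρ-cycle length = 2 (tail of 1 descent step not counted)

2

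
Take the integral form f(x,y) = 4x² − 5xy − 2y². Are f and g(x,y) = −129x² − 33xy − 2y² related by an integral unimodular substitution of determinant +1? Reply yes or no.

D₁ = 57, D₂ = 57
river cycle of f (length 6): (-2, 5, 4), (4, 3, -3), (-3, 3, 4), (4, 5, -2), (-2, 7, 1), (1, 7, -2)
river cycle of g (length 6): (-2, 5, 4), (4, 3, -3), (-3, 3, 4), (4, 5, -2), (-2, 7, 1), (1, 7, -2)
cycles coincide ⇒ equivalent

yes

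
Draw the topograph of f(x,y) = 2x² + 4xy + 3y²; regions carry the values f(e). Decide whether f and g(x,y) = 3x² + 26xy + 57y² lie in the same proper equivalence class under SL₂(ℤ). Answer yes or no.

D₁ = -8, D₂ = -8
f: translate: b→0 (≡4 mod 4), so (2,4,3)→(2,0,1)
f: flip: (2,0,1)→(1,0,2)
f: reduced (well bottom): (1,0,2) with a≤c, −a<b≤a
g: translate: b→2 (≡26 mod 6), so (3,26,57)→(3,2,1)
g: flip: (3,2,1)→(1,-2,3)
g: translate: b→0 (≡-2 mod 2), so (1,-2,3)→(1,0,2)
g: reduced (well bottom): (1,0,2) with a≤c, −a<b≤a
reduced forms (1, 0, 2) vs (1, 0, 2) ⇒ equivalent

yes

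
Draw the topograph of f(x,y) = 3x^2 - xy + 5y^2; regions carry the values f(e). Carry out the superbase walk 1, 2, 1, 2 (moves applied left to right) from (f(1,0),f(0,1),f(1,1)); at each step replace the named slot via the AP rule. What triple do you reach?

start (3,5,7) = (f(1,0),f(0,1),f(1,1))
replace slot 1: 2·(5+7) − 3 = 21 → (21,5,7)
replace slot 2: 2·(21+7) − 5 = 51 → (21,51,7)
replace slot 1: 2·(51+7) − 21 = 95 → (95,51,7)
replace slot 2: 2·(95+7) − 51 = 153 → (95,153,7)

95,153,7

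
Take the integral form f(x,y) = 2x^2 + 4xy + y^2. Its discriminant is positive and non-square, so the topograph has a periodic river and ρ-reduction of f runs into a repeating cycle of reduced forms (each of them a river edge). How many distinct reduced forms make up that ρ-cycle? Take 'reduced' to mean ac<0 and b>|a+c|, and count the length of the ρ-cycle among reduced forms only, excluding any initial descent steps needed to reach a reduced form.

D = 8, ⌊√D⌋ = 2
descent: ρ → (1,2,-1)  [lands on river]
river: ρ → (-1,2,1)
ρ-cycle length = 2 (tail of 1 descent step not counted)

2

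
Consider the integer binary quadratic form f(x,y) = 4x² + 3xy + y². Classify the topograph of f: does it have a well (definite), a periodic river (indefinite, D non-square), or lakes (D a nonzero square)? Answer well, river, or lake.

D = b²−4ac = 3² − 4·4·1 = -7
D < 0 ⇒ definite ⇒ every region one sign ⇒ single well

well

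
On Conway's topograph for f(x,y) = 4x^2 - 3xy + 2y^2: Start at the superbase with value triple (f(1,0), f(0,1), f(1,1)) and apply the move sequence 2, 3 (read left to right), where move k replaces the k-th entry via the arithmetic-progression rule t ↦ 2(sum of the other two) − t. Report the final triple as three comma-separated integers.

start (4,2,3) = (f(1,0),f(0,1),f(1,1))
replace slot 2: 2·(4+3) − 2 = 12 → (4,12,3)
replace slot 3: 2·(4+12) − 3 = 29 → (4,12,29)

4,12,29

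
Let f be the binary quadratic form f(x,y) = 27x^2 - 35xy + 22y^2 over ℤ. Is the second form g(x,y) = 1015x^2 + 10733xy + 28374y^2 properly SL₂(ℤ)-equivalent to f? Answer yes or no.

D₁ = -1151, D₂ = -1151
f: translate: b→19 (≡-35 mod 54), so (27,-35,22)→(27,19,14)
f: flip: (27,19,14)→(14,-19,27)
f: translate: b→9 (≡-19 mod 28), so (14,-19,27)→(14,9,22)
f: reduced (well bottom): (14,9,22) with a≤c, −a<b≤a
g: translate: b→583 (≡10733 mod 2030), so (1015,10733,28374)→(1015,583,84)
g: flip: (1015,583,84)→(84,-583,1015)
g: translate: b→-79 (≡-583 mod 168), so (84,-583,1015)→(84,-79,22)
g: flip: (84,-79,22)→(22,79,84)
g: translate: b→-9 (≡79 mod 44), so (22,79,84)→(22,-9,14)
g: flip: (22,-9,14)→(14,9,22)
g: reduced (well bottom): (14,9,22) with a≤c, −a<b≤a
reduced forms (14, 9, 22) vs (14, 9, 22) ⇒ equivalent

yes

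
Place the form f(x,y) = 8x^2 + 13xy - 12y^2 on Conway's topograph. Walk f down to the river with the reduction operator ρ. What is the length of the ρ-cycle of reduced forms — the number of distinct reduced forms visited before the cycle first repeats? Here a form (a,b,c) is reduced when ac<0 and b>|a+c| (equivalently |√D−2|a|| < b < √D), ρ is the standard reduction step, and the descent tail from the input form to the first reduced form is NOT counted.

D = 553, ⌊√D⌋ = 23
river: ρ → (-12,11,9)
river: ρ → (9,7,-14)
river: ρ → (-14,21,2)
river: ρ → (2,23,-3)
river: ρ → (-3,19,16)
river: ρ → (16,13,-6)
river: ρ → (-6,23,1)
river: ρ → (1,23,-6)
river: ρ → (-6,13,16)
river: ρ → (16,19,-3)
river: ρ → (-3,23,2)
river: ρ → (2,21,-14)
river: ρ → (-14,7,9)
river: ρ → (9,11,-12)
river: ρ → (-12,13,8)
river: ρ → (8,19,-6)
river: ρ → (-6,17,11)
river: ρ → (11,5,-12)
river: ρ → (-12,19,4)
river: ρ → (4,21,-7)
river: ρ → (-7,21,4)
river: ρ → (4,19,-12)
river: ρ → (-12,5,11)
river: ρ → (11,17,-6)
river: ρ → (-6,19,8)
river: ρ → (8,13,-12)
ρ-cycle length = 26 (tail of 0 descent steps not counted)

26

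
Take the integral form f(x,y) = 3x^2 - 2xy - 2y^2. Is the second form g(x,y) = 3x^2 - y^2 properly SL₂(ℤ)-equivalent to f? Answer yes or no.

D₁ = 28, D₂ = 12
discriminants differ ⇒ not SL₂(ℤ)-equivalent

no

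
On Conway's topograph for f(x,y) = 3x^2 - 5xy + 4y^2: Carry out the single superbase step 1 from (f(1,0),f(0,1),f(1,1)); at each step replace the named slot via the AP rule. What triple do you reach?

start (3,4,2) = (f(1,0),f(0,1),f(1,1))
replace slot 1: 2·(4+2) − 3 = 9 → (9,4,2)

9,4,2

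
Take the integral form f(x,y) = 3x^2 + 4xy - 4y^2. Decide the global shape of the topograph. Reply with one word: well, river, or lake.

D = b²−4ac = 4² − 4·3·(-4) = 64
D = 8² is a perfect square ⇒ form factors over ℤ ⇒ lakes

lake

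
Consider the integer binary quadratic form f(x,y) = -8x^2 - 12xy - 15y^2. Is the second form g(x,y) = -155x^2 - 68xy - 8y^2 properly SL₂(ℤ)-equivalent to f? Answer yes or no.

D₁ = -336, D₂ = -336
f is negative-definite; reduce −f:
−f: translate: b→-4 (≡12 mod 16), so (8,12,15)→(8,-4,11)
−f: reduced (well bottom): (8,-4,11) with a≤c, −a<b≤a
flip sign back: reduced form of f is (-8,4,-11)
g is negative-definite; reduce −g:
−g: flip: (155,68,8)→(8,-68,155)
−g: translate: b→-4 (≡-68 mod 16), so (8,-68,155)→(8,-4,11)
−g: reduced (well bottom): (8,-4,11) with a≤c, −a<b≤a
flip sign back: reduced form of g is (-8,4,-11)
reduced forms (-8, 4, -11) vs (-8, 4, -11) ⇒ equivalent

yes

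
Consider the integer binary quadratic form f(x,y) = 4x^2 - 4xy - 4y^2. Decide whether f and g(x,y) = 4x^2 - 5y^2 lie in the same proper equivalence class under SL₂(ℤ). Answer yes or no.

D₁ = 80, D₂ = 80
river cycle of f (length 2): (-4, 4, 4), (4, 4, -4)
river cycle of g (length 2): (4, 8, -1), (-1, 8, 4)
cycles differ ⇒ inequivalent

no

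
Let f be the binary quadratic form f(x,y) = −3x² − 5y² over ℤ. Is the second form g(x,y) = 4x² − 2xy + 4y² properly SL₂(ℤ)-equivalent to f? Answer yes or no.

D₁ = -60, D₂ = -60
f is negative-definite; reduce −f:
−f: reduced (well bottom): (3,0,5) with a≤c, −a<b≤a
flip sign back: reduced form of f is (-3,0,-5)
g: flip: (4,-2,4)→(4,2,4)
g: reduced (well bottom): (4,2,4) with a≤c, −a<b≤a
reduced forms (-3, 0, -5) vs (4, 2, 4) ⇒ inequivalent

no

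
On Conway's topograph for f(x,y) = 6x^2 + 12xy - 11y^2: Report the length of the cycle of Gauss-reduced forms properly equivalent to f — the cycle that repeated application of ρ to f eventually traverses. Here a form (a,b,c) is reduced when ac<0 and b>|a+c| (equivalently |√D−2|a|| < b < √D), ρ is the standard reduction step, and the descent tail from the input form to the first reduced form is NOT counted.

D = 408, ⌊√D⌋ = 20
river: ρ → (-11,10,7)
river: ρ → (7,18,-3)
river: ρ → (-3,18,7)
river: ρ → (7,10,-11)
river: ρ → (-11,12,6)
river: ρ → (6,12,-11)
ρ-cycle length = 6 (tail of 0 descent steps not counted)

6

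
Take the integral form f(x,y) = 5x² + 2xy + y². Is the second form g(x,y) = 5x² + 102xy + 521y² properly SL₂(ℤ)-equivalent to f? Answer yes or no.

D₁ = -16, D₂ = -16
f: flip: (5,2,1)→(1,-2,5)
f: translate: b→0 (≡-2 mod 2), so (1,-2,5)→(1,0,4)
f: reduced (well bottom): (1,0,4) with a≤c, −a<b≤a
g: translate: b→2 (≡102 mod 10), so (5,102,521)→(5,2,1)
g: flip: (5,2,1)→(1,-2,5)
g: translate: b→0 (≡-2 mod 2), so (1,-2,5)→(1,0,4)
g: reduced (well bottom): (1,0,4) with a≤c, −a<b≤a
reduced forms (1, 0, 4) vs (1, 0, 4) ⇒ equivalent

yes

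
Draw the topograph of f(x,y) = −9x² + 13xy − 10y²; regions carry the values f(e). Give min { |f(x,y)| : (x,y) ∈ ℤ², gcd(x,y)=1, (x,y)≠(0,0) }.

translate: b→5 (≡-13 mod 18), so (9,-13,10)→(9,5,6)
flip: (9,5,6)→(6,-5,9)
reduced (well bottom): (6,-5,9) with a≤c, −a<b≤a
well minimum |f| = |-6| = 6 (negative-definite)

6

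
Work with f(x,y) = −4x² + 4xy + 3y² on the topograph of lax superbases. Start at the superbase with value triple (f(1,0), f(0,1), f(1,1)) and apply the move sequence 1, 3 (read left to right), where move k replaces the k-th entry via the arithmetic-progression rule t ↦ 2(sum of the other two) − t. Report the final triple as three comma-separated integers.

start (-4,3,3) = (f(1,0),f(0,1),f(1,1))
replace slot 1: 2·(3+3) − (-4) = 16 → (16,3,3)
replace slot 3: 2·(16+3) − 3 = 35 → (16,3,35)

16,3,35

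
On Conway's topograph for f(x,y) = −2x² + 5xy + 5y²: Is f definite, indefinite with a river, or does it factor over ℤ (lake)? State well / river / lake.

D = b²−4ac = 5² − 4·(-2)·5 = 65
D > 0 non-square ⇒ indefinite ⇒ periodic river

river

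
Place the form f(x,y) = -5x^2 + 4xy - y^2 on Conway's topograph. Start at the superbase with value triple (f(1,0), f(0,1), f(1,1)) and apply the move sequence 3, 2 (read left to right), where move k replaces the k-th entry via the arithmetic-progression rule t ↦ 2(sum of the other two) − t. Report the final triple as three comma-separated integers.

start (-5,-1,-2) = (f(1,0),f(0,1),f(1,1))
replace slot 3: 2·((-5)+(-1)) − (-2) = -10 → (-5,-1,-10)
replace slot 2: 2·((-5)+(-10)) − (-1) = -29 → (-5,-29,-10)

-5,-29,-10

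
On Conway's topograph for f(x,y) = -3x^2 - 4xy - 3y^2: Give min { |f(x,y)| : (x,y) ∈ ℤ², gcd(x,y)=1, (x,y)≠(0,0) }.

translate: b→-2 (≡4 mod 6), so (3,4,3)→(3,-2,2)
flip: (3,-2,2)→(2,2,3)
reduced (well bottom): (2,2,3) with a≤c, −a<b≤a
well minimum |f| = |-2| = 2 (negative-definite)

2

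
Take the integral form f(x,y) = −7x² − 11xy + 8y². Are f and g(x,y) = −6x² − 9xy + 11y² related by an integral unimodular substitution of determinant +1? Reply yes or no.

D₁ = 345, D₂ = 345
river cycle of f (length 10): (8, 11, -7), (-7, 17, 2), (2, 15, -15), (-15, 15, 2), (2, 17, -7), (-7, 11, 8), (8, 5, -10), (-10, 15, 3), (3, 15, -10), (-10, 5, 8)
river cycle of g (length 10): (11, 9, -6), (-6, 15, 5), (5, 15, -6), (-6, 9, 11), (11, 13, -4), (-4, 11, 14), (14, 17, -1), (-1, 17, 14), (14, 11, -4), (-4, 13, 11)
cycles differ ⇒ inequivalent

no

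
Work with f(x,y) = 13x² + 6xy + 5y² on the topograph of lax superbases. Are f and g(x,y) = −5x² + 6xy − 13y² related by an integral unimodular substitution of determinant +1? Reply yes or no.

D₁ = -224, D₂ = -224
f: flip: (13,6,5)→(5,-6,13)
f: translate: b→4 (≡-6 mod 10), so (5,-6,13)→(5,4,12)
f: reduced (well bottom): (5,4,12) with a≤c, −a<b≤a
g is negative-definite; reduce −g:
−g: translate: b→4 (≡-6 mod 10), so (5,-6,13)→(5,4,12)
−g: reduced (well bottom): (5,4,12) with a≤c, −a<b≤a
flip sign back: reduced form of g is (-5,-4,-12)
reduced forms (5, 4, 12) vs (-5, -4, -12) ⇒ inequivalent

no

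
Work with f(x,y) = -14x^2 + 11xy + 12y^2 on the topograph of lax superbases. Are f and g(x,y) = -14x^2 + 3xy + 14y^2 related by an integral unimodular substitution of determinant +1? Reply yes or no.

D₁ = 793, D₂ = 793
river cycle of f (length 12): (12, 13, -13), (-13, 13, 12), (12, 11, -14), (-14, 17, 9), (9, 19, -12), (-12, 5, 16), (16, 27, -1), (-1, 27, 16), (16, 5, -12), (-12, 19, 9), … (2 more)
river cycle of g (length 8): (14, 25, -3), (-3, 23, 22), (22, 21, -4), (-4, 27, 4), (4, 21, -22), (-22, 23, 3), (3, 25, -14), (-14, 3, 14)
cycles differ ⇒ inequivalent

no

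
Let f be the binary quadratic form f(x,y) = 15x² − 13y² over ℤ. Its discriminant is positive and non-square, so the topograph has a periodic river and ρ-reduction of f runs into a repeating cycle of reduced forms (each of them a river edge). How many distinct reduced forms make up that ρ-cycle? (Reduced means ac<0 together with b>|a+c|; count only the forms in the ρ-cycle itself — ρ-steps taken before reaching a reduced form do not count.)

D = 780, ⌊√D⌋ = 27
descent: ρ → (-13,26,2)  [lands on river]
river: ρ → (2,26,-13)
ρ-cycle length = 2 (tail of 1 descent step not counted)

2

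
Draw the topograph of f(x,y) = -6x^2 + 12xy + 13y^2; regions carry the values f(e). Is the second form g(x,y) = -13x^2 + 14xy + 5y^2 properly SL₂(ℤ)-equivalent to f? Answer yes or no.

D₁ = 456, D₂ = 456
river cycle of f (length 10): (13, 14, -5), (-5, 16, 10), (10, 4, -11), (-11, 18, 3), (3, 18, -11), (-11, 4, 10), (10, 16, -5), (-5, 14, 13), (13, 12, -6), (-6, 12, 13)
river cycle of g (length 10): (5, 16, -10), (-10, 4, 11), (11, 18, -3), (-3, 18, 11), (11, 4, -10), (-10, 16, 5), (5, 14, -13), (-13, 12, 6), (6, 12, -13), (-13, 14, 5)
cycles differ ⇒ inequivalent

no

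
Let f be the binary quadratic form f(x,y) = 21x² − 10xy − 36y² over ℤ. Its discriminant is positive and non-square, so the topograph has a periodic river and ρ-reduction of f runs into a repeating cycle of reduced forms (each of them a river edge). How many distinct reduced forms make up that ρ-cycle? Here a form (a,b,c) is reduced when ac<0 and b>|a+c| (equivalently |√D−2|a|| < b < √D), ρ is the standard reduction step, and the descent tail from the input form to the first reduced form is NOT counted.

D = 3124, ⌊√D⌋ = 55
descent: ρ → (-36,10,21)
descent: ρ → (21,32,-25)  [lands on river]
river: ρ → (-25,18,28)
river: ρ → (28,38,-15)
river: ρ → (-15,52,7)
river: ρ → (7,46,-36)
river: ρ → (-36,26,17)
river: ρ → (17,42,-20)
river: ρ → (-20,38,21)
river: ρ → (21,46,-12)
river: ρ → (-12,50,13)
river: ρ → (13,54,-4)
river: ρ → (-4,50,39)
river: ρ → (39,28,-15)
river: ρ → (-15,32,35)
river: ρ → (35,38,-12)
river: ρ → (-12,34,41)
river: ρ → (41,48,-5)
river: ρ → (-5,52,21)
ρ-cycle length = 18 (tail of 2 descent steps not counted)

18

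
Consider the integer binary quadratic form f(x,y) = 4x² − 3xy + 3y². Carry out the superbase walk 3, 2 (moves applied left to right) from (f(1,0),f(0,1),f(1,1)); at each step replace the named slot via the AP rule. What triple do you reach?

start (4,3,4) = (f(1,0),f(0,1),f(1,1))
replace slot 3: 2·(4+3) − 4 = 10 → (4,3,10)
replace slot 2: 2·(4+10) − 3 = 25 → (4,25,10)

4,25,10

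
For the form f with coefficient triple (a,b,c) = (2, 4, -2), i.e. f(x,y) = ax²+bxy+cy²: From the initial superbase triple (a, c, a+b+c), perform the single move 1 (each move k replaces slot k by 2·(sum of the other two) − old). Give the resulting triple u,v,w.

start (2,-2,4) = (f(1,0),f(0,1),f(1,1))
replace slot 1: 2·((-2)+4) − 2 = 2 → (2,-2,4)

2,-2,4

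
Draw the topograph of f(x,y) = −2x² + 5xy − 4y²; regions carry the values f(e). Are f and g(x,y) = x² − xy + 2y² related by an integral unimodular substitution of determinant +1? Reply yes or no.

D₁ = -7, D₂ = -7
f is negative-definite; reduce −f:
−f: translate: b→-1 (≡-5 mod 4), so (2,-5,4)→(2,-1,1)
−f: flip: (2,-1,1)→(1,1,2)
−f: reduced (well bottom): (1,1,2) with a≤c, −a<b≤a
flip sign back: reduced form of f is (-1,-1,-2)
g: translate: b→1 (≡-1 mod 2), so (1,-1,2)→(1,1,2)
g: reduced (well bottom): (1,1,2) with a≤c, −a<b≤a
reduced forms (-1, -1, -2) vs (1, 1, 2) ⇒ inequivalent

no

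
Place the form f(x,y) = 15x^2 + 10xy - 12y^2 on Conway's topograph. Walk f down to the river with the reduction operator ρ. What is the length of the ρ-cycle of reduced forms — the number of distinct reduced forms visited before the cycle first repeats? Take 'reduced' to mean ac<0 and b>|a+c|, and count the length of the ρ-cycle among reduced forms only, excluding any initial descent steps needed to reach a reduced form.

D = 820, ⌊√D⌋ = 28
river: ρ → (-12,14,13)
river: ρ → (13,12,-13)
river: ρ → (-13,14,12)
river: ρ → (12,10,-15)
river: ρ → (-15,20,7)
river: ρ → (7,22,-12)
river: ρ → (-12,26,3)
river: ρ → (3,28,-3)
river: ρ → (-3,26,12)
river: ρ → (12,22,-7)
river: ρ → (-7,20,15)
river: ρ → (15,10,-12)
ρ-cycle length = 12 (tail of 0 descent steps not counted)

12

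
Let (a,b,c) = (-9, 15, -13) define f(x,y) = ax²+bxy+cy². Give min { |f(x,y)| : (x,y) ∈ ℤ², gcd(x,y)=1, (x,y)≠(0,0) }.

translate: b→3 (≡-15 mod 18), so (9,-15,13)→(9,3,7)
flip: (9,3,7)→(7,-3,9)
reduced (well bottom): (7,-3,9) with a≤c, −a<b≤a
well minimum |f| = |-7| = 7 (negative-definite)

7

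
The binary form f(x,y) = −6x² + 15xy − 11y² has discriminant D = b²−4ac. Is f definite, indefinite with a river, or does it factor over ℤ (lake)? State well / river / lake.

D = b²−4ac = 15² − 4·(-6)·(-11) = -39
D < 0 ⇒ definite ⇒ every region one sign ⇒ single well

well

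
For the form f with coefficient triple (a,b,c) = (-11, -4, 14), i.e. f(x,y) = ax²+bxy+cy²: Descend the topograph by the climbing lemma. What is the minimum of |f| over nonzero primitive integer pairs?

descent: ρ → (14,4,-11)  [lands on river]
river: ρ → (-11,18,7)
river: ρ → (7,24,-2)
river: ρ → (-2,24,7)
river: ρ → (7,18,-11)
river: ρ → (-11,4,14)
river: ρ → (14,24,-1)
river: ρ → (-1,24,14)
closes: descent 1, river 8
min |a| on river = 1

1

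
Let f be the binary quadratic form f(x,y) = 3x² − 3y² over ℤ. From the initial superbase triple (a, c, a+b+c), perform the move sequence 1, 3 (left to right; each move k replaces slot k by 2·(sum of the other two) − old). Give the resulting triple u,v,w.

start (3,-3,0) = (f(1,0),f(0,1),f(1,1))
replace slot 1: 2·((-3)+0) − 3 = -9 → (-9,-3,0)
replace slot 3: 2·((-9)+(-3)) − 0 = -24 → (-9,-3,-24)

-9,-3,-24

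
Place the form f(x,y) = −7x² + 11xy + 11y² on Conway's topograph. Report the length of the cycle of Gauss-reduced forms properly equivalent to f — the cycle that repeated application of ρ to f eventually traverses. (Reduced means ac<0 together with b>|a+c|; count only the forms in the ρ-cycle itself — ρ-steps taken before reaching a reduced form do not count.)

D = 429, ⌊√D⌋ = 20
river: ρ → (11,11,-7)
river: ρ → (-7,17,5)
river: ρ → (5,13,-13)
river: ρ → (-13,13,5)
river: ρ → (5,17,-7)
river: ρ → (-7,11,11)
ρ-cycle length = 6 (tail of 0 descent steps not counted)

6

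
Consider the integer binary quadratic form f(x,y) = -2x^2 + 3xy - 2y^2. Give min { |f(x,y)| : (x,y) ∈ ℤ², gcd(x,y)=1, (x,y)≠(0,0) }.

translate: b→1 (≡-3 mod 4), so (2,-3,2)→(2,1,1)
flip: (2,1,1)→(1,-1,2)
translate: b→1 (≡-1 mod 2), so (1,-1,2)→(1,1,2)
reduced (well bottom): (1,1,2) with a≤c, −a<b≤a
well minimum |f| = |-1| = 1 (negative-definite)

1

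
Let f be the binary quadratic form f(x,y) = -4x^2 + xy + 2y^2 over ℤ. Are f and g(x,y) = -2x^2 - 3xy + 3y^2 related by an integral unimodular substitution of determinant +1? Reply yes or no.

D₁ = 33, D₂ = 33
river cycle of f (length 4): (2, 3, -3), (-3, 3, 2), (2, 5, -1), (-1, 5, 2)
river cycle of g (length 4): (3, 3, -2), (-2, 5, 1), (1, 5, -2), (-2, 3, 3)
cycles differ ⇒ inequivalent

no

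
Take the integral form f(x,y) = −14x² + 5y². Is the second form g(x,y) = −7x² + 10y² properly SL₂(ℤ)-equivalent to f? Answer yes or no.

D₁ = 280, D₂ = 280
river cycle of f (length 6): (5, 10, -9), (-9, 8, 6), (6, 16, -1), (-1, 16, 6), (6, 8, -9), (-9, 10, 5)
river cycle of g (length 4): (-7, 14, 3), (3, 16, -2), (-2, 16, 3), (3, 14, -7)
cycles differ ⇒ inequivalent

no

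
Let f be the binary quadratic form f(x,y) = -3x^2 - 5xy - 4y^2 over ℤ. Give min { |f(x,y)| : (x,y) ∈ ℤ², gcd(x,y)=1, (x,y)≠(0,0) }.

translate: b→-1 (≡5 mod 6), so (3,5,4)→(3,-1,2)
flip: (3,-1,2)→(2,1,3)
reduced (well bottom): (2,1,3) with a≤c, −a<b≤a
well minimum |f| = |-2| = 2 (negative-definite)

2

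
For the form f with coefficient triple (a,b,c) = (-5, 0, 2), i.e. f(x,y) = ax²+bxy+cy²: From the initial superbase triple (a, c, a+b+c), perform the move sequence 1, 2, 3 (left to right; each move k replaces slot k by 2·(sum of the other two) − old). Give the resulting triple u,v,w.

start (-5,2,-3) = (f(1,0),f(0,1),f(1,1))
replace slot 1: 2·(2+(-3)) − (-5) = 3 → (3,2,-3)
replace slot 2: 2·(3+(-3)) − 2 = -2 → (3,-2,-3)
replace slot 3: 2·(3+(-2)) − (-3) = 5 → (3,-2,5)

3,-2,5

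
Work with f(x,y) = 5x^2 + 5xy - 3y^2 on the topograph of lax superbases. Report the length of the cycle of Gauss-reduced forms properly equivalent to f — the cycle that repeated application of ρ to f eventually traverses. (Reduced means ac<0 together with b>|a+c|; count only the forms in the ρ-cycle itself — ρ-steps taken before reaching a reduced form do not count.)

D = 85, ⌊√D⌋ = 9
river: ρ → (-3,7,3)
river: ρ → (3,5,-5)
river: ρ → (-5,5,3)
river: ρ → (3,7,-3)
river: ρ → (-3,5,5)
river: ρ → (5,5,-3)
ρ-cycle length = 6 (tail of 0 descent steps not counted)

6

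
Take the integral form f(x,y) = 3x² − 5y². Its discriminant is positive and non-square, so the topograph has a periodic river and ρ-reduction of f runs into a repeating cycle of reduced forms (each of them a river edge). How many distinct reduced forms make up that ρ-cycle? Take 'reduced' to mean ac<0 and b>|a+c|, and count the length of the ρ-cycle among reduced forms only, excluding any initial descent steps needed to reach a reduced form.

D = 60, ⌊√D⌋ = 7
descent: ρ → (-5,0,3)
descent: ρ → (3,6,-2)  [lands on river]
river: ρ → (-2,6,3)
ρ-cycle length = 2 (tail of 2 descent steps not counted)

2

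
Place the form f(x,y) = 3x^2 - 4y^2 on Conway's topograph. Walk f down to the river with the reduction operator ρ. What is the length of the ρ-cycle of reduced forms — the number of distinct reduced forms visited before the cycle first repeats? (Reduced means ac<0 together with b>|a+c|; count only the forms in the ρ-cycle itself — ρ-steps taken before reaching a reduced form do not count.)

D = 48, ⌊√D⌋ = 6
descent: ρ → (-4,0,3)
descent: ρ → (3,6,-1)  [lands on river]
river: ρ → (-1,6,3)
ρ-cycle length = 2 (tail of 2 descent steps not counted)

2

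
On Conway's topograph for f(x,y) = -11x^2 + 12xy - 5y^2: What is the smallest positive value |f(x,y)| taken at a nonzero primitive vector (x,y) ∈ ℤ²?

translate: b→10 (≡-12 mod 22), so (11,-12,5)→(11,10,4)
flip: (11,10,4)→(4,-10,11)
translate: b→-2 (≡-10 mod 8), so (4,-10,11)→(4,-2,5)
reduced (well bottom): (4,-2,5) with a≤c, −a<b≤a
well minimum |f| = |-4| = 4 (negative-definite)

4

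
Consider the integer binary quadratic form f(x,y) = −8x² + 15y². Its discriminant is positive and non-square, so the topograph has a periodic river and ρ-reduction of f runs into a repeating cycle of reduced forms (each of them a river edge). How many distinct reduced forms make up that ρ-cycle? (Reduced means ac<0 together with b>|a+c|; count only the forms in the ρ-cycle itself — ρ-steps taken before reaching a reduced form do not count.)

D = 480, ⌊√D⌋ = 21
descent: ρ → (15,0,-8)
descent: ρ → (-8,16,7)  [lands on river]
river: ρ → (7,12,-12)
river: ρ → (-12,12,7)
river: ρ → (7,16,-8)
ρ-cycle length = 4 (tail of 2 descent steps not counted)

4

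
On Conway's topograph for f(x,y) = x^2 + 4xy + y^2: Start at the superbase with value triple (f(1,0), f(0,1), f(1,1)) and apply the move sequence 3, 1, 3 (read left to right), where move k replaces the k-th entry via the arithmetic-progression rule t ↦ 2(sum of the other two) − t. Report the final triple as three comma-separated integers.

start (1,1,6) = (f(1,0),f(0,1),f(1,1))
replace slot 3: 2·(1+1) − 6 = -2 → (1,1,-2)
replace slot 1: 2·(1+(-2)) − 1 = -3 → (-3,1,-2)
replace slot 3: 2·((-3)+1) − (-2) = -2 → (-3,1,-2)

-3,1,-2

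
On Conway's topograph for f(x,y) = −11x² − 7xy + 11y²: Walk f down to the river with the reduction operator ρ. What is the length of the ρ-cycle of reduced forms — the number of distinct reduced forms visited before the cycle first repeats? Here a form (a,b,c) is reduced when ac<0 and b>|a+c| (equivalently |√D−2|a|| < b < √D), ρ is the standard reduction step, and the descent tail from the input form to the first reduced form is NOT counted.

D = 533, ⌊√D⌋ = 23
descent: ρ → (11,7,-11)  [lands on river]
river: ρ → (-11,15,7)
river: ρ → (7,13,-13)
river: ρ → (-13,13,7)
river: ρ → (7,15,-11)
river: ρ → (-11,7,11)
river: ρ → (11,15,-7)
river: ρ → (-7,13,13)
river: ρ → (13,13,-7)
river: ρ → (-7,15,11)
ρ-cycle length = 10 (tail of 1 descent step not counted)

10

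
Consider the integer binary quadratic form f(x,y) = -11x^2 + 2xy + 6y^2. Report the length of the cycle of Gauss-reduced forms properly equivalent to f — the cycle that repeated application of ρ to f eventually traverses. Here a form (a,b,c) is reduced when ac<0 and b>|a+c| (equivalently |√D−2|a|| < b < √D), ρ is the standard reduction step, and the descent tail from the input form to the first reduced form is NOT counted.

D = 268, ⌊√D⌋ = 16
descent: ρ → (6,10,-7)  [lands on river]
river: ρ → (-7,4,9)
river: ρ → (9,14,-2)
river: ρ → (-2,14,9)
river: ρ → (9,4,-7)
river: ρ → (-7,10,6)
river: ρ → (6,14,-3)
river: ρ → (-3,16,1)
river: ρ → (1,16,-3)
river: ρ → (-3,14,6)
ρ-cycle length = 10 (tail of 1 descent step not counted)

10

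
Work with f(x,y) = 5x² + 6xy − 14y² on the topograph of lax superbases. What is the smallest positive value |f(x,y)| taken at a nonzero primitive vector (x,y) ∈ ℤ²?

descent: ρ → (-14,-6,5)
descent: ρ → (5,16,-3)  [lands on river]
river: ρ → (-3,14,10)
river: ρ → (10,6,-7)
river: ρ → (-7,8,9)
river: ρ → (9,10,-6)
river: ρ → (-6,14,5)
closes: descent 2, river 6
min |a| on river = 3

3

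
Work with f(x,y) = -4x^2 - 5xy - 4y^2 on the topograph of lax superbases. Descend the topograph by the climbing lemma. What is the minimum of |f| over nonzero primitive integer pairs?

translate: b→-3 (≡5 mod 8), so (4,5,4)→(4,-3,3)
flip: (4,-3,3)→(3,3,4)
reduced (well bottom): (3,3,4) with a≤c, −a<b≤a
well minimum |f| = |-3| = 3 (negative-definite)

3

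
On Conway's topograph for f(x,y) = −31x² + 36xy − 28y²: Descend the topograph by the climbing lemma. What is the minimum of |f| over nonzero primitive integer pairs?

translate: b→26 (≡-36 mod 62), so (31,-36,28)→(31,26,23)
flip: (31,26,23)→(23,-26,31)
translate: b→20 (≡-26 mod 46), so (23,-26,31)→(23,20,28)
reduced (well bottom): (23,20,28) with a≤c, −a<b≤a
well minimum |f| = |-23| = 23 (negative-definite)

23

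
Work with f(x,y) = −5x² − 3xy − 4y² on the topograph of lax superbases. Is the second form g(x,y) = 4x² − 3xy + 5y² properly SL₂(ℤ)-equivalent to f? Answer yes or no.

D₁ = -71, D₂ = -71
f is negative-definite; reduce −f:
−f: flip: (5,3,4)→(4,-3,5)
−f: reduced (well bottom): (4,-3,5) with a≤c, −a<b≤a
flip sign back: reduced form of f is (-4,3,-5)
g: reduced (well bottom): (4,-3,5) with a≤c, −a<b≤a
reduced forms (-4, 3, -5) vs (4, -3, 5) ⇒ inequivalent

no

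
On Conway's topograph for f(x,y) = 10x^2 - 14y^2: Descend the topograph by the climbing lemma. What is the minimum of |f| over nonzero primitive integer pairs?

descent: ρ → (-14,0,10)
descent: ρ → (10,20,-4)  [lands on river]
river: ρ → (-4,20,10)
closes: descent 2, river 2
min |a| on river = 4

4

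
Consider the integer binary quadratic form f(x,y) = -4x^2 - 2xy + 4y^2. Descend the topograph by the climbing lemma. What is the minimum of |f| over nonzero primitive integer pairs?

descent: ρ → (4,2,-4)  [lands on river]
river: ρ → (-4,6,2)
river: ρ → (2,6,-4)
river: ρ → (-4,2,4)
river: ρ → (4,6,-2)
river: ρ → (-2,6,4)
closes: descent 1, river 6
min |a| on river = 2

2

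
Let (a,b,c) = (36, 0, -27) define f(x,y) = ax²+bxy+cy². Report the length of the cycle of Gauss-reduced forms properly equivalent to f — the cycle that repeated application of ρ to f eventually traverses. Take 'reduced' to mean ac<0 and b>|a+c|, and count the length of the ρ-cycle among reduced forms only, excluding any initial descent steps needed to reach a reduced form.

D = 3888, ⌊√D⌋ = 62
descent: ρ → (-27,54,9)  [lands on river]
river: ρ → (9,54,-27)
ρ-cycle length = 2 (tail of 1 descent step not counted)

2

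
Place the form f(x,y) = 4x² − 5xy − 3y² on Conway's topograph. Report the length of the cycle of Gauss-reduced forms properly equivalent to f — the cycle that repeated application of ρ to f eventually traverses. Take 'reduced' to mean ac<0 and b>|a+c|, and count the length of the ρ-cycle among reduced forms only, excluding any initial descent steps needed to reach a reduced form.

D = 73, ⌊√D⌋ = 8
descent: ρ → (-3,5,4)  [lands on river]
river: ρ → (4,3,-4)
river: ρ → (-4,5,3)
river: ρ → (3,7,-2)
river: ρ → (-2,5,6)
river: ρ → (6,7,-1)
river: ρ → (-1,7,6)
river: ρ → (6,5,-2)
river: ρ → (-2,7,3)
river: ρ → (3,5,-4)
river: ρ → (-4,3,4)
river: ρ → (4,5,-3)
river: ρ → (-3,7,2)
river: ρ → (2,5,-6)
river: ρ → (-6,7,1)
river: ρ → (1,7,-6)
river: ρ → (-6,5,2)
river: ρ → (2,7,-3)
ρ-cycle length = 18 (tail of 1 descent step not counted)

18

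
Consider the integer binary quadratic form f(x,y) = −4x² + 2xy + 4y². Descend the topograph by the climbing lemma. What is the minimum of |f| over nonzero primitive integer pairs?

river: ρ → (4,6,-2)
river: ρ → (-2,6,4)
river: ρ → (4,2,-4)
river: ρ → (-4,6,2)
river: ρ → (2,6,-4)
river: ρ → (-4,2,4)
closes: descent 0, river 6
min |a| on river = 2

2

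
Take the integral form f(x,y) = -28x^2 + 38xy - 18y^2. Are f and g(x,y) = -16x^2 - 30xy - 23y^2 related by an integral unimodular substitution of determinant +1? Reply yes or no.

D₁ = -572, D₂ = -572
f is negative-definite; reduce −f:
−f: translate: b→18 (≡-38 mod 56), so (28,-38,18)→(28,18,8)
−f: flip: (28,18,8)→(8,-18,28)
−f: translate: b→-2 (≡-18 mod 16), so (8,-18,28)→(8,-2,18)
−f: reduced (well bottom): (8,-2,18) with a≤c, −a<b≤a
flip sign back: reduced form of f is (-8,2,-18)
g is negative-definite; reduce −g:
−g: translate: b→-2 (≡30 mod 32), so (16,30,23)→(16,-2,9)
−g: flip: (16,-2,9)→(9,2,16)
−g: reduced (well bottom): (9,2,16) with a≤c, −a<b≤a
flip sign back: reduced form of g is (-9,-2,-16)
reduced forms (-8, 2, -18) vs (-9, -2, -16) ⇒ inequivalent

no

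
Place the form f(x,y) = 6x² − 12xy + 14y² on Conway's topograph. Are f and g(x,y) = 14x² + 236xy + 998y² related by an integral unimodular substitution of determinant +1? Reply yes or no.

D₁ = -192, D₂ = -192
f: translate: b→0 (≡-12 mod 12), so (6,-12,14)→(6,0,8)
f: reduced (well bottom): (6,0,8) with a≤c, −a<b≤a
g: translate: b→12 (≡236 mod 28), so (14,236,998)→(14,12,6)
g: flip: (14,12,6)→(6,-12,14)
g: translate: b→0 (≡-12 mod 12), so (6,-12,14)→(6,0,8)
g: reduced (well bottom): (6,0,8) with a≤c, −a<b≤a
reduced forms (6, 0, 8) vs (6, 0, 8) ⇒ equivalent

yes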